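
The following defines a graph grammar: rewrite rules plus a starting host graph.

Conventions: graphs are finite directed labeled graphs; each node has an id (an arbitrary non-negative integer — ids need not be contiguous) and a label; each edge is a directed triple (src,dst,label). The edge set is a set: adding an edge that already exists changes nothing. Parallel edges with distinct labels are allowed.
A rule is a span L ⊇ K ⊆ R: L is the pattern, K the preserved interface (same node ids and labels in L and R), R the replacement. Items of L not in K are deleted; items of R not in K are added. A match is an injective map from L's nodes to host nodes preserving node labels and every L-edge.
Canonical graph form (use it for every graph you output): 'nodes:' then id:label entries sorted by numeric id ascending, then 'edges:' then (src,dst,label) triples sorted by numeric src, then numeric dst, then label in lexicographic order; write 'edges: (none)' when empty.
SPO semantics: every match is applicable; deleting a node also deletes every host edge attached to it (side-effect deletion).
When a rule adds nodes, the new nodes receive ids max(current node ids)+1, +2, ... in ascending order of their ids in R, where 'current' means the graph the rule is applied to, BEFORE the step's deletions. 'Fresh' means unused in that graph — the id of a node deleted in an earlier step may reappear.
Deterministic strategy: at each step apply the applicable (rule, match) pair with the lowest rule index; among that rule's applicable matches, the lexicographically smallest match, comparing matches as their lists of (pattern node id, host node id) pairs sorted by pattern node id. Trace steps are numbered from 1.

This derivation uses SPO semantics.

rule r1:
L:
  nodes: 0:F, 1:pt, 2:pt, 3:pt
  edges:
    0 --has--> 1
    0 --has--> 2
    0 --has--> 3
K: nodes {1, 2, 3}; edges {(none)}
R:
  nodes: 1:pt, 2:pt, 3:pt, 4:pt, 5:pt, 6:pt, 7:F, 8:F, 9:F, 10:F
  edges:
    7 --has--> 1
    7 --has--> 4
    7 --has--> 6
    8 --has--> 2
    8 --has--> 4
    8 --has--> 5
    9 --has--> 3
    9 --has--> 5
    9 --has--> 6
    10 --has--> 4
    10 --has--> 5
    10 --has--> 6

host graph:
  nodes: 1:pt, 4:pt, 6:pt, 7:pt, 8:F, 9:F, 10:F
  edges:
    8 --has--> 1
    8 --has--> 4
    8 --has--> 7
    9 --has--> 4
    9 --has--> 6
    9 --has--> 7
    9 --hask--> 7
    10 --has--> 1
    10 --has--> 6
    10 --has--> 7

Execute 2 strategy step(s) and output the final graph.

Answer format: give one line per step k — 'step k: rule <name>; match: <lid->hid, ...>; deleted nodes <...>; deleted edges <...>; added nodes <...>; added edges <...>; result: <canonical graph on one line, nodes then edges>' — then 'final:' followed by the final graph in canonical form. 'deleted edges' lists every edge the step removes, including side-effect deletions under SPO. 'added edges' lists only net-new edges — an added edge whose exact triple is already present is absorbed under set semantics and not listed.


step 1: rule r1; match: 0->8, 1->1, 2->4, 3->7; deleted nodes 8; deleted edges (8,1,has); (8,4,has); (8,7,has); added nodes 11, 12, 13, 14, 15, 16, 17; added edges (14,1,has); (14,11,has); (14,13,has); (15,4,has); (15,11,has); (15,12,has); (16,7,has); (16,12,has); (16,13,has); (17,11,has); (17,12,has); (17,13,has); result: nodes: 1:pt, 4:pt, 6:pt, 7:pt, 9:F, 10:F, 11:pt, 12:pt, 13:pt, 14:F, 15:F, 16:F, 17:F edges: (9,4,has); (9,6,has); (9,7,has); (9,7,hask); (10,1,has); (10,6,has); (10,7,has); (14,1,has); (14,11,has); (14,13,has); (15,4,has); (15,11,has); (15,12,has); (16,7,has); (16,12,has); (16,13,has); (17,11,has); (17,12,has); (17,13,has)
step 2: rule r1; match: 0->9, 1->4, 2->6, 3->7; deleted nodes 9; deleted edges (9,4,has); (9,6,has); (9,7,has); (9,7,hask); added nodes 18, 19, 20, 21, 22, 23, 24; added edges (21,4,has); (21,18,has); (21,20,has); (22,6,has); (22,18,has); (22,19,has); (23,7,has); (23,19,has); (23,20,has); (24,18,has); (24,19,has); (24,20,has); result: nodes: 1:pt, 4:pt, 6:pt, 7:pt, 10:F, 11:pt, 12:pt, 13:pt, 14:F, 15:F, 16:F, 17:F, 18:pt, 19:pt, 20:pt, 21:F, 22:F, 23:F, 24:F edges: (10,1,has); (10,6,has); (10,7,has); (14,1,has); (14,11,has); (14,13,has); (15,4,has); (15,11,has); (15,12,has); (16,7,has); (16,12,has); (16,13,has); (17,11,has); (17,12,has); (17,13,has); (21,4,has); (21,18,has); (21,20,has); (22,6,has); (22,18,has); (22,19,has); (23,7,has); (23,19,has); (23,20,has); (24,18,has); (24,19,has); (24,20,has)
final:
nodes: 1:pt, 4:pt, 6:pt, 7:pt, 10:F, 11:pt, 12:pt, 13:pt, 14:F, 15:F, 16:F, 17:F, 18:pt, 19:pt, 20:pt, 21:F, 22:F, 23:F, 24:F
edges: (10,1,has); (10,6,has); (10,7,has); (14,1,has); (14,11,has); (14,13,has); (15,4,has); (15,11,has); (15,12,has); (16,7,has); (16,12,has); (16,13,has); (17,11,has); (17,12,has); (17,13,has); (21,4,has); (21,18,has); (21,20,has); (22,6,has); (22,18,has); (22,19,has); (23,7,has); (23,19,has); (23,20,has); (24,18,has); (24,19,has); (24,20,has)


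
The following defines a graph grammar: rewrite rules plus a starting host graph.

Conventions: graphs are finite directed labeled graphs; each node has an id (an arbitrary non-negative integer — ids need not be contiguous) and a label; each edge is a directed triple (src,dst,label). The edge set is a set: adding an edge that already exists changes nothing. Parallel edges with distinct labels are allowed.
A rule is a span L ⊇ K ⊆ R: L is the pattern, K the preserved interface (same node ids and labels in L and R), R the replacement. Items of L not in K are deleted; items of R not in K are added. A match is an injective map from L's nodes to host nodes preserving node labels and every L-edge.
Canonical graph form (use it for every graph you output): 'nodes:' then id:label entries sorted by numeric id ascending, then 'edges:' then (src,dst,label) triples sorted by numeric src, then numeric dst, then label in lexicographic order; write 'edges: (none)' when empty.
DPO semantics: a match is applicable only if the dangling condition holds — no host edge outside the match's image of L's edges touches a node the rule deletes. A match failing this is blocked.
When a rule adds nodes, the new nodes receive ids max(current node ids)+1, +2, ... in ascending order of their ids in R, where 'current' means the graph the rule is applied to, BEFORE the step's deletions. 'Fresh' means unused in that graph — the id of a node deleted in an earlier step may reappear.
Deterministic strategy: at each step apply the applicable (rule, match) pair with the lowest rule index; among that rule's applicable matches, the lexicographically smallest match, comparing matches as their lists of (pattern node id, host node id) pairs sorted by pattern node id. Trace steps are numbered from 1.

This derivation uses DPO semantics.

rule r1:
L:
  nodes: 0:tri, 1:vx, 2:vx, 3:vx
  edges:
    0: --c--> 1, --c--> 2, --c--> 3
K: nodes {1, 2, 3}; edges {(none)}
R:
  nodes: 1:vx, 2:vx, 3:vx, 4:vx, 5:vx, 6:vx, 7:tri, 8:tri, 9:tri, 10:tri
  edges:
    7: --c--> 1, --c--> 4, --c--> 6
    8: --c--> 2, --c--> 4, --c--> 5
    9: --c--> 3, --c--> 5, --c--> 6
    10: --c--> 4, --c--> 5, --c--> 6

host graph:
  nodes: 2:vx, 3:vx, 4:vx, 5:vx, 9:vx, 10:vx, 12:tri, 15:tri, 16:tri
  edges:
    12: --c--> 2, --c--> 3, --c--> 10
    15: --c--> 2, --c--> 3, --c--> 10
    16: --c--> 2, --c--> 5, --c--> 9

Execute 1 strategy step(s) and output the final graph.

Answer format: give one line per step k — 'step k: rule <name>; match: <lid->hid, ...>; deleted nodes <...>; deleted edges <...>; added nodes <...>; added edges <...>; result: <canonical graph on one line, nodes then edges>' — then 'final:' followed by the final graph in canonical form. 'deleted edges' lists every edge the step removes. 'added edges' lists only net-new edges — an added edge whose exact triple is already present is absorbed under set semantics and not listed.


step 1: rule r1; match: 0->12, 1->2, 2->3, 3->10; deleted nodes 12; deleted edges (12,2,c); (12,3,c); (12,10,c); added nodes 17, 18, 19, 20, 21, 22, 23; added edges (20,2,c); (20,17,c); (20,19,c); (21,3,c); (21,17,c); (21,18,c); (22,10,c); (22,18,c); (22,19,c); (23,17,c); (23,18,c); (23,19,c); result: nodes: 2:vx, 3:vx, 4:vx, 5:vx, 9:vx, 10:vx, 15:tri, 16:tri, 17:vx, 18:vx, 19:vx, 20:tri, 21:tri, 22:tri, 23:tri edges: (15,2,c); (15,3,c); (15,10,c); (16,2,c); (16,5,c); (16,9,c); (20,2,c); (20,17,c); (20,19,c); (21,3,c); (21,17,c); (21,18,c); (22,10,c); (22,18,c); (22,19,c); (23,17,c); (23,18,c); (23,19,c)
final:
nodes: 2:vx, 3:vx, 4:vx, 5:vx, 9:vx, 10:vx, 15:tri, 16:tri, 17:vx, 18:vx, 19:vx, 20:tri, 21:tri, 22:tri, 23:tri
edges: (15,2,c); (15,3,c); (15,10,c); (16,2,c); (16,5,c); (16,9,c); (20,2,c); (20,17,c); (20,19,c); (21,3,c); (21,17,c); (21,18,c); (22,10,c); (22,18,c); (22,19,c); (23,17,c); (23,18,c); (23,19,c)


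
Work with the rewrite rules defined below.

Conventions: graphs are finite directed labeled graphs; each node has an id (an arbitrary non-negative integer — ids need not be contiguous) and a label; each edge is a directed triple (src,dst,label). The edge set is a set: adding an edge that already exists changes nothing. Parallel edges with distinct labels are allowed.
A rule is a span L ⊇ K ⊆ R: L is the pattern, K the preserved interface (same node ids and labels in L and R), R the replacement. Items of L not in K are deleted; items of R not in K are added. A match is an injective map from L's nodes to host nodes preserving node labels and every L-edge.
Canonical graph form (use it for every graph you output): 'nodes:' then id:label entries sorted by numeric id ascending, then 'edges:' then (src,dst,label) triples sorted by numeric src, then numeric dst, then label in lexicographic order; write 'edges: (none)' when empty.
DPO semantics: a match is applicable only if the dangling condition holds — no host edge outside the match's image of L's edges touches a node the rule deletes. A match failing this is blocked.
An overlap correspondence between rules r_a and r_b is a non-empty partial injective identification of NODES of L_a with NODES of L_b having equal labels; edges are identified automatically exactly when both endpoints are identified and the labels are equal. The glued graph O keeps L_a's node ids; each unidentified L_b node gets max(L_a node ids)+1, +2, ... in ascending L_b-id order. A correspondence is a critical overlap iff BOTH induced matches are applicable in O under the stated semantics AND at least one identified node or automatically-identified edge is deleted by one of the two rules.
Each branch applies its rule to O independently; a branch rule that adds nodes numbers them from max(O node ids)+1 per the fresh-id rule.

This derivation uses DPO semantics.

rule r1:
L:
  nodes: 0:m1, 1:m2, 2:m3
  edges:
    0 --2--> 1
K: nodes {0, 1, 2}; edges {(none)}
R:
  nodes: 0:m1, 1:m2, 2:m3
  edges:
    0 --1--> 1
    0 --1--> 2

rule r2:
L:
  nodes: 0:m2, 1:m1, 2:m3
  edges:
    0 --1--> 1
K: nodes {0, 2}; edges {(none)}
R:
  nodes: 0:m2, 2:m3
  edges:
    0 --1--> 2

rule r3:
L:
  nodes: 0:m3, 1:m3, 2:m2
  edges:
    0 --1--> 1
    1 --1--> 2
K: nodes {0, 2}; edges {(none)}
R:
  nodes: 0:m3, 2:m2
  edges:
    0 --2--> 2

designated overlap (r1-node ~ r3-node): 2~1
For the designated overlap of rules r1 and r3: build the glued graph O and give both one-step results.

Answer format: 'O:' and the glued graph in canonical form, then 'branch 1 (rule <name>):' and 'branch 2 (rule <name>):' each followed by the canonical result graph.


O:
nodes: 0:m1, 1:m2, 2:m3, 3:m3, 4:m2
edges: (0,1,2); (2,4,1); (3,2,1)
branch 1 (rule r1):
nodes: 0:m1, 1:m2, 2:m3, 3:m3, 4:m2
edges: (0,1,1); (0,2,1); (2,4,1); (3,2,1)
branch 2 (rule r3):
nodes: 0:m1, 1:m2, 3:m3, 4:m2
edges: (0,1,2); (3,4,2)


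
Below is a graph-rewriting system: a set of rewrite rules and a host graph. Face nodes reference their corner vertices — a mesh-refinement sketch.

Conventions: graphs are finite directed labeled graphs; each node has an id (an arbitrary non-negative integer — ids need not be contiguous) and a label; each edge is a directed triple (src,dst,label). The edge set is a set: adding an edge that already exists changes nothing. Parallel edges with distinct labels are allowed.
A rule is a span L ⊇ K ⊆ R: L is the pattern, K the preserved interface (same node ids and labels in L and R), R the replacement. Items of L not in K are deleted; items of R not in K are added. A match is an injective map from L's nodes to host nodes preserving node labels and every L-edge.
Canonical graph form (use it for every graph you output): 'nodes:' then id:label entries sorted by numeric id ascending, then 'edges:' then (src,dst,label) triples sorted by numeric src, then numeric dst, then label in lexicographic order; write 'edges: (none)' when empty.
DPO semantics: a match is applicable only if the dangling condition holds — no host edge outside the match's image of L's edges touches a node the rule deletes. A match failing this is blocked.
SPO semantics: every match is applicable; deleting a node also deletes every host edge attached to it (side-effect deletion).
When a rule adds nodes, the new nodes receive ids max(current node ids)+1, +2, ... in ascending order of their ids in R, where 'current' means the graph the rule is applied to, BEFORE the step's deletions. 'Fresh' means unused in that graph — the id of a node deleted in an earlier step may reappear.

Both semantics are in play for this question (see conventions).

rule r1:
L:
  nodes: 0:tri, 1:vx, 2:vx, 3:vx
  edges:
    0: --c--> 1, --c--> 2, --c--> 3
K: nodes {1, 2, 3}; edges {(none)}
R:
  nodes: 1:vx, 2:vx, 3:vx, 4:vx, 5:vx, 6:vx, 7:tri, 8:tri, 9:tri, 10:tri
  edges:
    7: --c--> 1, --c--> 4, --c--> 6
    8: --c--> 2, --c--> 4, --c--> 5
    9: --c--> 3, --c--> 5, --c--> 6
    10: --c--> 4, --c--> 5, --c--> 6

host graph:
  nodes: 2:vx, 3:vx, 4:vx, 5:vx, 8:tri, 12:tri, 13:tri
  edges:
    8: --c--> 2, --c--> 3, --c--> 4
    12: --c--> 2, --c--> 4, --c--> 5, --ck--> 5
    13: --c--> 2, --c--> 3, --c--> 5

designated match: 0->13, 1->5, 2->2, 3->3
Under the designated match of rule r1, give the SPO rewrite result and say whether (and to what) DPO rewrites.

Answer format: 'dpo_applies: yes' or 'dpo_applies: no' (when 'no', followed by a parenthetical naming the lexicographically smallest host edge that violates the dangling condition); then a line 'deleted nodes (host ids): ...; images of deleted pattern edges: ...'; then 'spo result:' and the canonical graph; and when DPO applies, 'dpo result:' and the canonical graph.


dpo_applies: yes
deleted nodes (host ids): 13; images of deleted pattern edges: (13,2,c); (13,3,c); (13,5,c)
spo result:
nodes: 2:vx, 3:vx, 4:vx, 5:vx, 8:tri, 12:tri, 14:vx, 15:vx, 16:vx, 17:tri, 18:tri, 19:tri, 20:tri
edges: (8,2,c); (8,3,c); (8,4,c); (12,2,c); (12,4,c); (12,5,c); (12,5,ck); (17,5,c); (17,14,c); (17,16,c); (18,2,c); (18,14,c); (18,15,c); (19,3,c); (19,15,c); (19,16,c); (20,14,c); (20,15,c); (20,16,c)
dpo result:
nodes: 2:vx, 3:vx, 4:vx, 5:vx, 8:tri, 12:tri, 14:vx, 15:vx, 16:vx, 17:tri, 18:tri, 19:tri, 20:tri
edges: (8,2,c); (8,3,c); (8,4,c); (12,2,c); (12,4,c); (12,5,c); (12,5,ck); (17,5,c); (17,14,c); (17,16,c); (18,2,c); (18,14,c); (18,15,c); (19,3,c); (19,15,c); (19,16,c); (20,14,c); (20,15,c); (20,16,c)


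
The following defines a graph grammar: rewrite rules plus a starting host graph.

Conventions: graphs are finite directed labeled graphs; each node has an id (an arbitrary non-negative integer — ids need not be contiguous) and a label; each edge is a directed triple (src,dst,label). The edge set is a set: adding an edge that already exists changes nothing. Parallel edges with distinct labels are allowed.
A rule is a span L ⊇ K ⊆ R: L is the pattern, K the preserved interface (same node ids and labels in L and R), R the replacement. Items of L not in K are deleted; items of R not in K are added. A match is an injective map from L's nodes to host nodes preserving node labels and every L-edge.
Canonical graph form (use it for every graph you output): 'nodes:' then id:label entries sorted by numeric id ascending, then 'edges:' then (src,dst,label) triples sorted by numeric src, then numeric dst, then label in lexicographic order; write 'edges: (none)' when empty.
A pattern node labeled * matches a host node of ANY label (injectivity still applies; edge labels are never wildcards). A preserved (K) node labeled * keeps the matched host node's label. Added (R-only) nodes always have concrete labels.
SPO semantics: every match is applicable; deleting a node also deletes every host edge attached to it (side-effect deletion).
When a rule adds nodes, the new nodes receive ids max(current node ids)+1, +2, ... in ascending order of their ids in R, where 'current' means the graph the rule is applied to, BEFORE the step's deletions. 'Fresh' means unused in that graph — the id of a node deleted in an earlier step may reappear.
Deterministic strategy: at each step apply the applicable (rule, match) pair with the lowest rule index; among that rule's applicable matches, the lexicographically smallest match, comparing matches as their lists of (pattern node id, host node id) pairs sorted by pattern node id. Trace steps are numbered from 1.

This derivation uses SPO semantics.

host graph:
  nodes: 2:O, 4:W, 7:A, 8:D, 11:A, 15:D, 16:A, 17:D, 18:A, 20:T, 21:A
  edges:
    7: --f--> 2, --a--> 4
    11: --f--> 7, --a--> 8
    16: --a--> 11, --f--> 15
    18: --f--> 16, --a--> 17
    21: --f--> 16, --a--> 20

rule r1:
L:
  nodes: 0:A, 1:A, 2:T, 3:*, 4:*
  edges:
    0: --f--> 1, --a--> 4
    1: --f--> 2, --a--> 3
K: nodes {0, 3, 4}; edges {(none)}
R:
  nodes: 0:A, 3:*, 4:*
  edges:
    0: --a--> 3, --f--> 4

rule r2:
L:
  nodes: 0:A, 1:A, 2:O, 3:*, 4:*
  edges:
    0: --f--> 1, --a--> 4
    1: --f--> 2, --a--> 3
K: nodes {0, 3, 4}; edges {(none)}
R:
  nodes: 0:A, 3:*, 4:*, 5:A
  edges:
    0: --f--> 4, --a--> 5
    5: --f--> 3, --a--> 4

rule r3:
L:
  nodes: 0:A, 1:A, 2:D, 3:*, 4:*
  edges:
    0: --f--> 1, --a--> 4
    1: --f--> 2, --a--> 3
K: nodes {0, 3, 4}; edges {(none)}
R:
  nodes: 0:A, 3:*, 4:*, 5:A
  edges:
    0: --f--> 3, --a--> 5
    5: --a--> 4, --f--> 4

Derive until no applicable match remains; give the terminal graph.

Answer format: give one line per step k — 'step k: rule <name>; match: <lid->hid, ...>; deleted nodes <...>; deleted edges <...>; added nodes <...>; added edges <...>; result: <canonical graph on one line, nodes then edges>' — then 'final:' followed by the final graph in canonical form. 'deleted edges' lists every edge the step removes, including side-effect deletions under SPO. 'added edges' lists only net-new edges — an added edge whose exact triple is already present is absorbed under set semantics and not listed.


step 1: rule r2; match: 0->11, 1->7, 2->2, 3->4, 4->8; deleted nodes 2, 7; deleted edges (7,2,f); (7,4,a); (11,7,f); (11,8,a); added nodes 22; added edges (11,8,f); (11,22,a); (22,4,f); (22,8,a); result: nodes: 4:W, 8:D, 11:A, 15:D, 16:A, 17:D, 18:A, 20:T, 21:A, 22:A edges: (11,8,f); (11,22,a); (16,11,a); (16,15,f); (18,16,f); (18,17,a); (21,16,f); (21,20,a); (22,4,f); (22,8,a)
step 2: rule r3; match: 0->18, 1->16, 2->15, 3->11, 4->17; deleted nodes 15, 16; deleted edges (16,11,a); (16,15,f); (18,16,f); (18,17,a); (21,16,f); added nodes 23; added edges (18,11,f); (18,23,a); (23,17,a); (23,17,f); result: nodes: 4:W, 8:D, 11:A, 17:D, 18:A, 20:T, 21:A, 22:A, 23:A edges: (11,8,f); (11,22,a); (18,11,f); (18,23,a); (21,20,a); (22,4,f); (22,8,a); (23,17,a); (23,17,f)
step 3: rule r3; match: 0->18, 1->11, 2->8, 3->22, 4->23; deleted nodes 8, 11; deleted edges (11,8,f); (11,22,a); (18,11,f); (18,23,a); (22,8,a); added nodes 24; added edges (18,22,f); (18,24,a); (24,23,a); (24,23,f); result: nodes: 4:W, 17:D, 18:A, 20:T, 21:A, 22:A, 23:A, 24:A edges: (18,22,f); (18,24,a); (21,20,a); (22,4,f); (23,17,a); (23,17,f); (24,23,a); (24,23,f)
final:
nodes: 4:W, 17:D, 18:A, 20:T, 21:A, 22:A, 23:A, 24:A
edges: (18,22,f); (18,24,a); (21,20,a); (22,4,f); (23,17,a); (23,17,f); (24,23,a); (24,23,f)


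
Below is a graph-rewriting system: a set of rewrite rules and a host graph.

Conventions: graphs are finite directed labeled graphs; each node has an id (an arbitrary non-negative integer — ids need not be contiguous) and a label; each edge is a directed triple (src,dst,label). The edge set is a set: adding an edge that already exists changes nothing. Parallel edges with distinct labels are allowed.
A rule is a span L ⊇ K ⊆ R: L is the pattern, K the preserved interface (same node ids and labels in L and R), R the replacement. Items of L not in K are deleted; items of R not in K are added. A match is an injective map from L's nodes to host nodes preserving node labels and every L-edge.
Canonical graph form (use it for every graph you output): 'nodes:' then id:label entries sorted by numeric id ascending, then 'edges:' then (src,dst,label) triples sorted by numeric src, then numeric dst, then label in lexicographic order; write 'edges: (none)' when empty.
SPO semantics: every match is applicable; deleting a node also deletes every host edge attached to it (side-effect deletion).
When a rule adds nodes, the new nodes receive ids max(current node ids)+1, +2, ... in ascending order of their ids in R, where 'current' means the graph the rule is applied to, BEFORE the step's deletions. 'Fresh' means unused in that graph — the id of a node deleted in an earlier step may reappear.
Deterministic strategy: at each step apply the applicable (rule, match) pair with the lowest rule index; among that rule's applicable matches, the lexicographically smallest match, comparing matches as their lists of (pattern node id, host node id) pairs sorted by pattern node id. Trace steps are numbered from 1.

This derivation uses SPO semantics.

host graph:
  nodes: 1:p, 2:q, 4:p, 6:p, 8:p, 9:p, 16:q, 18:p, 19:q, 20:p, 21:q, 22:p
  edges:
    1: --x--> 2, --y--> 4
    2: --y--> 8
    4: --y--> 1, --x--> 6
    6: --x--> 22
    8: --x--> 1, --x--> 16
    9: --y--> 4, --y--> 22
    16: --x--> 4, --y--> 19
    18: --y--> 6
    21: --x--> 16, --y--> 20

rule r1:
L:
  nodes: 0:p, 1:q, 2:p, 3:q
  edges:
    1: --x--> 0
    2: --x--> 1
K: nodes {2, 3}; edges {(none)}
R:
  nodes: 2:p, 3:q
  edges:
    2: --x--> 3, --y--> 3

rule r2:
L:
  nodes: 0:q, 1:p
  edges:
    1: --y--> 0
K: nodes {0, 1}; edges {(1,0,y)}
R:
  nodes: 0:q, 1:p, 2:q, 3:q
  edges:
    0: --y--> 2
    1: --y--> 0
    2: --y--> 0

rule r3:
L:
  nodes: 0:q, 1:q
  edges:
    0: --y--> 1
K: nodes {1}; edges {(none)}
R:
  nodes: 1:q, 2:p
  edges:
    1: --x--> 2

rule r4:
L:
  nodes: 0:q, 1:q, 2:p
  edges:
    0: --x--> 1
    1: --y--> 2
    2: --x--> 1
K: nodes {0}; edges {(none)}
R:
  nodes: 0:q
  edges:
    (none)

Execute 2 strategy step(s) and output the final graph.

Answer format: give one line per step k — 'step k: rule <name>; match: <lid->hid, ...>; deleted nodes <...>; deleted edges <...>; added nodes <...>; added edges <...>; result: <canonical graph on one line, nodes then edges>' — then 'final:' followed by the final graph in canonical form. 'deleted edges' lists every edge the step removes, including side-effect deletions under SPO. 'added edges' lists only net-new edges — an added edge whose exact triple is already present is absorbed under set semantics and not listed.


step 1: rule r1; match: 0->4, 1->16, 2->8, 3->2; deleted nodes 4, 16; deleted edges (1,4,y); (4,1,y); (4,6,x); (8,16,x); (9,4,y); (16,4,x); (16,19,y); (21,16,x); added nodes (none); added edges (8,2,x); (8,2,y); result: nodes: 1:p, 2:q, 6:p, 8:p, 9:p, 18:p, 19:q, 20:p, 21:q, 22:p edges: (1,2,x); (2,8,y); (6,22,x); (8,1,x); (8,2,x); (8,2,y); (9,22,y); (18,6,y); (21,20,y)
step 2: rule r2; match: 0->2, 1->8; deleted nodes (none); deleted edges (none); added nodes 23, 24; added edges (2,23,y); (23,2,y); result: nodes: 1:p, 2:q, 6:p, 8:p, 9:p, 18:p, 19:q, 20:p, 21:q, 22:p, 23:q, 24:q edges: (1,2,x); (2,8,y); (2,23,y); (6,22,x); (8,1,x); (8,2,x); (8,2,y); (9,22,y); (18,6,y); (21,20,y); (23,2,y)
final:
nodes: 1:p, 2:q, 6:p, 8:p, 9:p, 18:p, 19:q, 20:p, 21:q, 22:p, 23:q, 24:q
edges: (1,2,x); (2,8,y); (2,23,y); (6,22,x); (8,1,x); (8,2,x); (8,2,y); (9,22,y); (18,6,y); (21,20,y); (23,2,y)


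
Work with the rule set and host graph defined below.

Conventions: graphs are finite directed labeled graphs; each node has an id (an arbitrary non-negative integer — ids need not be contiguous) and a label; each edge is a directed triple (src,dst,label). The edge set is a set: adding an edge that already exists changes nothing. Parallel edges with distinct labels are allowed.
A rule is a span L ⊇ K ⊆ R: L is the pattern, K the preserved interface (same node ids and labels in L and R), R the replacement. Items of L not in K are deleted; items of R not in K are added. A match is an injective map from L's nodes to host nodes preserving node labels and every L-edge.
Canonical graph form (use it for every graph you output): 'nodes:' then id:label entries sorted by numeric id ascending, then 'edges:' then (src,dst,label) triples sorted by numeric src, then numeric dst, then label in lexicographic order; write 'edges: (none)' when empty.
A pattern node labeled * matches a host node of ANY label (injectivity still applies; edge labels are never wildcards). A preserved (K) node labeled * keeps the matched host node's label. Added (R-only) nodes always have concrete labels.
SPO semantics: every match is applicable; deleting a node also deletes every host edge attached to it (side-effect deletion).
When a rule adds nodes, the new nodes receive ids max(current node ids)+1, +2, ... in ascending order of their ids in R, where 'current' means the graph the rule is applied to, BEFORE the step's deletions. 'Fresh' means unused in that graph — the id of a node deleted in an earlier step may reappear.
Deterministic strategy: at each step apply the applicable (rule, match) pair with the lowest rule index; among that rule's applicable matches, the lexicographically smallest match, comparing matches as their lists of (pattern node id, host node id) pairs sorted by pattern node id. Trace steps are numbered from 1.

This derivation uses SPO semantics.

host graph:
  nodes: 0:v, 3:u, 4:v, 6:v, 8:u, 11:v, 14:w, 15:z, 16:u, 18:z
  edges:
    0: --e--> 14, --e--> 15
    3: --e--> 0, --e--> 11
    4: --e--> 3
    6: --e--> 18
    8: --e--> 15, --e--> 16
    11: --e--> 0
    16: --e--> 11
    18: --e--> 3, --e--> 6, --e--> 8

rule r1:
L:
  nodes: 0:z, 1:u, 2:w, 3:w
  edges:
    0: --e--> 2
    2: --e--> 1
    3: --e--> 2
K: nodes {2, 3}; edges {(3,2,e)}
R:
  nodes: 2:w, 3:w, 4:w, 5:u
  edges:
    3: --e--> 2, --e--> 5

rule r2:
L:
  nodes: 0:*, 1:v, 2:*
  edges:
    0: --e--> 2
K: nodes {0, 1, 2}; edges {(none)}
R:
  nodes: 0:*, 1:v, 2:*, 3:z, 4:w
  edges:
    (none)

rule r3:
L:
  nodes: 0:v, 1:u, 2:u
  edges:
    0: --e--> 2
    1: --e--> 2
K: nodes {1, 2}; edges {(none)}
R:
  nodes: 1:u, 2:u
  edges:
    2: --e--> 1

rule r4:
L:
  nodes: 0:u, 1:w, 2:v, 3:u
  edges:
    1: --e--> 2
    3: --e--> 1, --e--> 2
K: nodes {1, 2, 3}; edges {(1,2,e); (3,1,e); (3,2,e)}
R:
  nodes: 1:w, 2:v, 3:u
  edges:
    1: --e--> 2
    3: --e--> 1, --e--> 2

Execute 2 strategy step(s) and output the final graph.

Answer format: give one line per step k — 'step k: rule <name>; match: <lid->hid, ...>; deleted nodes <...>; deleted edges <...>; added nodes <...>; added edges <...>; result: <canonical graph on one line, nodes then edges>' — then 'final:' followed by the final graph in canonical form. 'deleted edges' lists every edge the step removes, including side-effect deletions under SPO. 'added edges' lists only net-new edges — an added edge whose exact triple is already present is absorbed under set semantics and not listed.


step 1: rule r2; match: 0->0, 1->4, 2->14; deleted nodes (none); deleted edges (0,14,e); added nodes 19, 20; added edges (none); result: nodes: 0:v, 3:u, 4:v, 6:v, 8:u, 11:v, 14:w, 15:z, 16:u, 18:z, 19:z, 20:w edges: (0,15,e); (3,0,e); (3,11,e); (4,3,e); (6,18,e); (8,15,e); (8,16,e); (11,0,e); (16,11,e); (18,3,e); (18,6,e); (18,8,e)
step 2: rule r2; match: 0->0, 1->4, 2->15; deleted nodes (none); deleted edges (0,15,e); added nodes 21, 22; added edges (none); result: nodes: 0:v, 3:u, 4:v, 6:v, 8:u, 11:v, 14:w, 15:z, 16:u, 18:z, 19:z, 20:w, 21:z, 22:w edges: (3,0,e); (3,11,e); (4,3,e); (6,18,e); (8,15,e); (8,16,e); (11,0,e); (16,11,e); (18,3,e); (18,6,e); (18,8,e)
final:
nodes: 0:v, 3:u, 4:v, 6:v, 8:u, 11:v, 14:w, 15:z, 16:u, 18:z, 19:z, 20:w, 21:z, 22:w
edges: (3,0,e); (3,11,e); (4,3,e); (6,18,e); (8,15,e); (8,16,e); (11,0,e); (16,11,e); (18,3,e); (18,6,e); (18,8,e)


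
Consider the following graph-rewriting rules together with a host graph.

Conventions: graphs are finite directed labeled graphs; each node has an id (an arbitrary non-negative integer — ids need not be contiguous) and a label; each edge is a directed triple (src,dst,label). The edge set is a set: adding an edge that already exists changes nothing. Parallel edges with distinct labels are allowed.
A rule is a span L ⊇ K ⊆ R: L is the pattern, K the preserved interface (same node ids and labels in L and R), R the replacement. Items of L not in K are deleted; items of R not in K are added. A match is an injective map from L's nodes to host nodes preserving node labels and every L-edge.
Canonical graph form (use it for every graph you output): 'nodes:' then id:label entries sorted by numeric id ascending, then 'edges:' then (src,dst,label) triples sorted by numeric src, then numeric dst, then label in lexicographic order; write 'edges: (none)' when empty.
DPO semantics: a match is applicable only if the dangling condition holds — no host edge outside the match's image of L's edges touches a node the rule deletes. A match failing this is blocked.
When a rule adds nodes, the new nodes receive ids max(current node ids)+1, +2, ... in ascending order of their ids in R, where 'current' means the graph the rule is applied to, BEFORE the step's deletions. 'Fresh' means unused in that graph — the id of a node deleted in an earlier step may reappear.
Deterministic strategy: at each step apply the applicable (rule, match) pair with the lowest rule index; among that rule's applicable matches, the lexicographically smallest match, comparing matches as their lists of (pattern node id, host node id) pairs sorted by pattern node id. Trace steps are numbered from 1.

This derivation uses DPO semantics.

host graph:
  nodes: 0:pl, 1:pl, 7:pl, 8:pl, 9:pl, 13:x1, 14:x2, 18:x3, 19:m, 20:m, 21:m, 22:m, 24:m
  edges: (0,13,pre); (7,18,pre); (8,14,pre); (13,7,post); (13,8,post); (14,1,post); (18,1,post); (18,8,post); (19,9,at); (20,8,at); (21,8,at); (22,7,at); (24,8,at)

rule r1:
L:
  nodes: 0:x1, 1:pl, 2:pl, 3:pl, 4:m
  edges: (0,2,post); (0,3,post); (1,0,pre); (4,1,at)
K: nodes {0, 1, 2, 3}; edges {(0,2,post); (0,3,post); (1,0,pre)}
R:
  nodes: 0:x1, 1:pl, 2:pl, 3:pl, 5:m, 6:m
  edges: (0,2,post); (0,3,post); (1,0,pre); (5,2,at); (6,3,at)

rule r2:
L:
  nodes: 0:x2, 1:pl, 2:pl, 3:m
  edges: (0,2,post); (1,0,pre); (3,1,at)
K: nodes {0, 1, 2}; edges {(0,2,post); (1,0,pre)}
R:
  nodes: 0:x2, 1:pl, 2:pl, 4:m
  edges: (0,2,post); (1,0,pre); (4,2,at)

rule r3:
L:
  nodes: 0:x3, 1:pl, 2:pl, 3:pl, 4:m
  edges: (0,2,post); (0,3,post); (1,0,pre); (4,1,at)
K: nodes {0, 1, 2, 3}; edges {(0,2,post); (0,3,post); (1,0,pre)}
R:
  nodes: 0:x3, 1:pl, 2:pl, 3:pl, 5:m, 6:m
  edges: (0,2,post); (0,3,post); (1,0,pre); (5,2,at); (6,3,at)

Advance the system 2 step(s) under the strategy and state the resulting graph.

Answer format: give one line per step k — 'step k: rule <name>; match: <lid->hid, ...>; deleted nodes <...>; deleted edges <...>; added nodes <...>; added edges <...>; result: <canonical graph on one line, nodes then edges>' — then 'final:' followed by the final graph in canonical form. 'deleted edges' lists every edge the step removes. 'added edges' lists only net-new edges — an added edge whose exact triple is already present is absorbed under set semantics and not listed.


step 1: rule r2; match: 0->14, 1->8, 2->1, 3->20; deleted nodes 20; deleted edges (20,8,at); added nodes 25; added edges (25,1,at); result: nodes: 0:pl, 1:pl, 7:pl, 8:pl, 9:pl, 13:x1, 14:x2, 18:x3, 19:m, 21:m, 22:m, 24:m, 25:m edges: (0,13,pre); (7,18,pre); (8,14,pre); (13,7,post); (13,8,post); (14,1,post); (18,1,post); (18,8,post); (19,9,at); (21,8,at); (22,7,at); (24,8,at); (25,1,at)
step 2: rule r2; match: 0->14, 1->8, 2->1, 3->21; deleted nodes 21; deleted edges (21,8,at); added nodes 26; added edges (26,1,at); result: nodes: 0:pl, 1:pl, 7:pl, 8:pl, 9:pl, 13:x1, 14:x2, 18:x3, 19:m, 22:m, 24:m, 25:m, 26:m edges: (0,13,pre); (7,18,pre); (8,14,pre); (13,7,post); (13,8,post); (14,1,post); (18,1,post); (18,8,post); (19,9,at); (22,7,at); (24,8,at); (25,1,at); (26,1,at)
final:
nodes: 0:pl, 1:pl, 7:pl, 8:pl, 9:pl, 13:x1, 14:x2, 18:x3, 19:m, 22:m, 24:m, 25:m, 26:m
edges: (0,13,pre); (7,18,pre); (8,14,pre); (13,7,post); (13,8,post); (14,1,post); (18,1,post); (18,8,post); (19,9,at); (22,7,at); (24,8,at); (25,1,at); (26,1,at)


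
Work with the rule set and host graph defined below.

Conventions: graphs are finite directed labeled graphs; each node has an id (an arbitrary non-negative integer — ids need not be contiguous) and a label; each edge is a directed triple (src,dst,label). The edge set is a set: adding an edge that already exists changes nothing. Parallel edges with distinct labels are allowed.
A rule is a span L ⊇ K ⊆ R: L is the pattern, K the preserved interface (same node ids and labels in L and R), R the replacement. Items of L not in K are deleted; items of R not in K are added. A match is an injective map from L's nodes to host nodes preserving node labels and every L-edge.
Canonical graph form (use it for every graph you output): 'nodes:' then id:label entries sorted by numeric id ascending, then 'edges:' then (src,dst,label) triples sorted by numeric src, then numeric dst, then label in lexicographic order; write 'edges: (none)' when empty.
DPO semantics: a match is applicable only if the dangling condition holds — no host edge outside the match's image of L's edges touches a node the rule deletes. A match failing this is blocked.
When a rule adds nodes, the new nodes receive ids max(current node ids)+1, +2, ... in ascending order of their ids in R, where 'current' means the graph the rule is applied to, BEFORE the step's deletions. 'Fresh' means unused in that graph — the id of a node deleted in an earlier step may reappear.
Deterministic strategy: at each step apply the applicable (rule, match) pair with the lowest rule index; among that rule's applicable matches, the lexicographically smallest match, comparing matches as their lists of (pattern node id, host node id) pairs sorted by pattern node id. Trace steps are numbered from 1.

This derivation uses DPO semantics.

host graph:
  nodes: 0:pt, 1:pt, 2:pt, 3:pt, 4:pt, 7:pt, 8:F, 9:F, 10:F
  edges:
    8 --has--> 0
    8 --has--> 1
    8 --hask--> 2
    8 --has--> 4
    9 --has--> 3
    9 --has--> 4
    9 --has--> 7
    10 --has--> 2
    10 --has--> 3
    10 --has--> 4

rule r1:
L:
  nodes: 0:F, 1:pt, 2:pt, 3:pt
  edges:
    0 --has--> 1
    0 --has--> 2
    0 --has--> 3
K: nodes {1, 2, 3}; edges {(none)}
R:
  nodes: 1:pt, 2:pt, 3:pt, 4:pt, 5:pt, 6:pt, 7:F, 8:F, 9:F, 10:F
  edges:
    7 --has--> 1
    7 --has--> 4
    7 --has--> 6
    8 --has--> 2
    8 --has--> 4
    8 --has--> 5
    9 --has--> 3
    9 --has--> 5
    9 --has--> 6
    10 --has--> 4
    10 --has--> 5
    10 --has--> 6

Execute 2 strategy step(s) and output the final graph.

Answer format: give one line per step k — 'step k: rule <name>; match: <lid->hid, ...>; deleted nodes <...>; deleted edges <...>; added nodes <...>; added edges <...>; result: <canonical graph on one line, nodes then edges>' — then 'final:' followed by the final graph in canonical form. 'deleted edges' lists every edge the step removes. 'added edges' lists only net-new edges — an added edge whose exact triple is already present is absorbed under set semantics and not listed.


step 1: rule r1; match: 0->9, 1->3, 2->4, 3->7; deleted nodes 9; deleted edges (9,3,has); (9,4,has); (9,7,has); added nodes 11, 12, 13, 14, 15, 16, 17; added edges (14,3,has); (14,11,has); (14,13,has); (15,4,has); (15,11,has); (15,12,has); (16,7,has); (16,12,has); (16,13,has); (17,11,has); (17,12,has); (17,13,has); result: nodes: 0:pt, 1:pt, 2:pt, 3:pt, 4:pt, 7:pt, 8:F, 10:F, 11:pt, 12:pt, 13:pt, 14:F, 15:F, 16:F, 17:F edges: (8,0,has); (8,1,has); (8,2,hask); (8,4,has); (10,2,has); (10,3,has); (10,4,has); (14,3,has); (14,11,has); (14,13,has); (15,4,has); (15,11,has); (15,12,has); (16,7,has); (16,12,has); (16,13,has); (17,11,has); (17,12,has); (17,13,has)
step 2: rule r1; match: 0->10, 1->2, 2->3, 3->4; deleted nodes 10; deleted edges (10,2,has); (10,3,has); (10,4,has); added nodes 18, 19, 20, 21, 22, 23, 24; added edges (21,2,has); (21,18,has); (21,20,has); (22,3,has); (22,18,has); (22,19,has); (23,4,has); (23,19,has); (23,20,has); (24,18,has); (24,19,has); (24,20,has); result: nodes: 0:pt, 1:pt, 2:pt, 3:pt, 4:pt, 7:pt, 8:F, 11:pt, 12:pt, 13:pt, 14:F, 15:F, 16:F, 17:F, 18:pt, 19:pt, 20:pt, 21:F, 22:F, 23:F, 24:F edges: (8,0,has); (8,1,has); (8,2,hask); (8,4,has); (14,3,has); (14,11,has); (14,13,has); (15,4,has); (15,11,has); (15,12,has); (16,7,has); (16,12,has); (16,13,has); (17,11,has); (17,12,has); (17,13,has); (21,2,has); (21,18,has); (21,20,has); (22,3,has); (22,18,has); (22,19,has); (23,4,has); (23,19,has); (23,20,has); (24,18,has); (24,19,has); (24,20,has)
final:
nodes: 0:pt, 1:pt, 2:pt, 3:pt, 4:pt, 7:pt, 8:F, 11:pt, 12:pt, 13:pt, 14:F, 15:F, 16:F, 17:F, 18:pt, 19:pt, 20:pt, 21:F, 22:F, 23:F, 24:F
edges: (8,0,has); (8,1,has); (8,2,hask); (8,4,has); (14,3,has); (14,11,has); (14,13,has); (15,4,has); (15,11,has); (15,12,has); (16,7,has); (16,12,has); (16,13,has); (17,11,has); (17,12,has); (17,13,has); (21,2,has); (21,18,has); (21,20,has); (22,3,has); (22,18,has); (22,19,has); (23,4,has); (23,19,has); (23,20,has); (24,18,has); (24,19,has); (24,20,has)


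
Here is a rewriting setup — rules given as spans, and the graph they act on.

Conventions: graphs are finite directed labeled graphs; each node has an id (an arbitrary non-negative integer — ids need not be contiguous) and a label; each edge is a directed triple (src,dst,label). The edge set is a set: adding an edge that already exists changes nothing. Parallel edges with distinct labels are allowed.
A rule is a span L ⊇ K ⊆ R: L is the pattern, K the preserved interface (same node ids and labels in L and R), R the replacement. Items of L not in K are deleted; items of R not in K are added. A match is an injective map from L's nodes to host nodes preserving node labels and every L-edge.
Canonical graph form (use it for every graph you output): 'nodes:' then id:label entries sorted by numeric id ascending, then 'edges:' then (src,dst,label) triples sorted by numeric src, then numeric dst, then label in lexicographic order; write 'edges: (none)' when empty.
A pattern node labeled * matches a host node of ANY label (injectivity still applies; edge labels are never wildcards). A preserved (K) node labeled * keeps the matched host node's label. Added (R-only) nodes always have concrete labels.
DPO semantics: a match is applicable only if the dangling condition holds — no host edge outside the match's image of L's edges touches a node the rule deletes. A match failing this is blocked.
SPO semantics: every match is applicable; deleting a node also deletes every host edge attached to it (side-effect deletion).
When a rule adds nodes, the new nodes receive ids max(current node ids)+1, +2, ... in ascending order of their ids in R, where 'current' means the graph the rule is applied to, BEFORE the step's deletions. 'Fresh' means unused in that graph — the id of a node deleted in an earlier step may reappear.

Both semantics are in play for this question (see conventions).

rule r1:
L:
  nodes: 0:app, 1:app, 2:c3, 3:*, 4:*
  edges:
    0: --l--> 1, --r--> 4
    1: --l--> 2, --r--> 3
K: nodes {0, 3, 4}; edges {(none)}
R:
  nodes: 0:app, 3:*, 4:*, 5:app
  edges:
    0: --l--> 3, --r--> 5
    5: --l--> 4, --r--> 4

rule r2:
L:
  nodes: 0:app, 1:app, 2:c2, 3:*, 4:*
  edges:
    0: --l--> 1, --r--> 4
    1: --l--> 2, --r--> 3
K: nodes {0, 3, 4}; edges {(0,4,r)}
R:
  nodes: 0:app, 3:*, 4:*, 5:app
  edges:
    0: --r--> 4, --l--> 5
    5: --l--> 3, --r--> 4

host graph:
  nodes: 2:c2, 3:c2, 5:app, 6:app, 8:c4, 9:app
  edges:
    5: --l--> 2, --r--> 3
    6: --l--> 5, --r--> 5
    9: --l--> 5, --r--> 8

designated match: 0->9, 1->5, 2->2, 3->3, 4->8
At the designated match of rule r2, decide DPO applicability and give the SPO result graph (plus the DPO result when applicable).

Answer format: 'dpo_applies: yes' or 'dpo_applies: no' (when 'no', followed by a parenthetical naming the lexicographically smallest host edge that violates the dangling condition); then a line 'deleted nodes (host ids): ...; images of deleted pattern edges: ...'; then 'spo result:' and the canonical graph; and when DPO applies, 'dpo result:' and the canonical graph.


dpo_applies: no
(the rule deletes node 5, which keeps host edge (6,5,l) outside the match image — the dangling condition fails, DPO blocks; SPO proceeds and side-deletes such edges)
deleted nodes (host ids): 2, 5; images of deleted pattern edges: (5,2,l); (5,3,r); (9,5,l)
spo result:
nodes: 3:c2, 6:app, 8:c4, 9:app, 10:app
edges: (9,8,r); (9,10,l); (10,3,l); (10,8,r)
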